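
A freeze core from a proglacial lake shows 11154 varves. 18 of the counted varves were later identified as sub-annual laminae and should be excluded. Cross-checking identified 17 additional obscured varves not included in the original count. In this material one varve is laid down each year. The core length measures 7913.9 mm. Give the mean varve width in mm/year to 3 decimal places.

After corrections the count is 11154 − 18 + 17 = 11153 varves.
Mean rate = 7913.9 mm / 11153 years ≈ 0.710 mm/year.

0.710 mm/year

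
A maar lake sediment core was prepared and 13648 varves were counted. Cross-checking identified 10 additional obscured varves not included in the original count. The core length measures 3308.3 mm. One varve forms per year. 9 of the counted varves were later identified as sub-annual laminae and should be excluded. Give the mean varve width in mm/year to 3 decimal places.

True varve count = 13648 − 9 + 10 = 13649.
Extension rate ≈ 3308.3 / 13649 = 0.242 mm/year.

0.242 mm/year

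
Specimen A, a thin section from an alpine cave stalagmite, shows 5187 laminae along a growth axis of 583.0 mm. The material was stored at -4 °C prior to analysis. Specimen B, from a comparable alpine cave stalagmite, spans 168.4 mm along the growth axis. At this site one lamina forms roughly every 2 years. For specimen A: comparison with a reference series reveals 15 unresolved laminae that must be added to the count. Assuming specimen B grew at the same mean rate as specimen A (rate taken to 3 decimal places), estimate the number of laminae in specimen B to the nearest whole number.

Specimen A: after corrections the count is 5187 + 15 = 5202 laminae.
Specimen A: multiplying by 2 years per lamina: 5202 × 2 = 10404 years.
A: 583.0 mm over 10404 years gives 583.0 / 10404 ≈ 0.056 mm/yr.
B spans 168.4 / 0.056 = 3007.14 years; at 2 years per lamina that is 3007.14 / 2 ≈ 1504 laminae.

1504 laminae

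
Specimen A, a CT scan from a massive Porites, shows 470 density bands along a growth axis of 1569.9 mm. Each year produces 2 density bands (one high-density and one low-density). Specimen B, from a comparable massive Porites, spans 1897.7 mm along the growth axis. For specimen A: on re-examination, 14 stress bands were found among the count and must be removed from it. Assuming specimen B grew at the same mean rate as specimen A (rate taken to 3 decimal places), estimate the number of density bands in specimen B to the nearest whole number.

551 density bands

Specimen A: after corrections the count is 470 − 14 = 456 density bands.
Specimen A: with 2 density bands per year, 456 / 2 = 228 years.
A: Extension rate ≈ 1569.9 / 228 = 6.886 mm/year.
B spans 1897.7 / 6.886 = 275.59 years; at 2 density bands per year that is 275.59 × 2 ≈ 551 density bands.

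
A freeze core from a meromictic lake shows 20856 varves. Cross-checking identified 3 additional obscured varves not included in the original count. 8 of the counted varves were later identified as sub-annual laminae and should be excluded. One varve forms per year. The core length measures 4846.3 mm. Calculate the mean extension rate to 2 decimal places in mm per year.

Adjusted count: 20856 − 8 + 3 = 20851 varves.
4846.3 mm over 20851 years gives 4846.3 / 20851 ≈ 0.23 mm per year.

0.23 mm per year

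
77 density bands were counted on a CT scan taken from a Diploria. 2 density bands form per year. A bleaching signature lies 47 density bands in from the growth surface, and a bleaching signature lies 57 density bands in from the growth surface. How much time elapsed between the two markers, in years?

57 − 47 = 10 density bands lie between the two events.
Dividing by 2 density bands per year: 10 / 2 = 5 years.

5 years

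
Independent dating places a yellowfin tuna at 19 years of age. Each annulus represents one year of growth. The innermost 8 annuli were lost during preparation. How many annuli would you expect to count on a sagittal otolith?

One annulus per year gives 19 annuli over 19 years.
Subtracting the 8 annuli not captured gives 19 − 8 = 11 annuli in the record.

11 annuli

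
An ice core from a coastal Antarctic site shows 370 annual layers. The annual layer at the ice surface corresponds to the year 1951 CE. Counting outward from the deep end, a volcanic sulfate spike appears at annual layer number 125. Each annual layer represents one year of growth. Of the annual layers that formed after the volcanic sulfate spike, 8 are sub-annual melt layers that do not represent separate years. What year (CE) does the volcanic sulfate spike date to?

Between annual layer 125 and the ice surface there are 370 − 125 = 245 annual layers.
245 − 8 false = 237 true annual layers after the volcanic sulfate spike.
1951 − 237 = 1714 CE.

1714 CE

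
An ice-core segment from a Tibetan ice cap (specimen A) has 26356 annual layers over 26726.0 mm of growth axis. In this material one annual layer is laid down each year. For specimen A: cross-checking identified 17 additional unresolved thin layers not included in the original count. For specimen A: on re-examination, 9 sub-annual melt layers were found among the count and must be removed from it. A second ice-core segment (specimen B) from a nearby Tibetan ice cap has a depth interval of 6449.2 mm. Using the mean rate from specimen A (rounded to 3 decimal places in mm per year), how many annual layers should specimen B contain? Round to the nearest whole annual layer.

6360 annual layers

Specimen A: adjusted count: 26356 − 9 + 17 = 26364 annual layers.
A: 26726.0 mm over 26364 years gives 26726.0 / 26364 ≈ 1.014 mm per year.
Specimen B: 6449.2 mm / 1.014 mm per year = 6360.16 years ≈ 6360 annual layers.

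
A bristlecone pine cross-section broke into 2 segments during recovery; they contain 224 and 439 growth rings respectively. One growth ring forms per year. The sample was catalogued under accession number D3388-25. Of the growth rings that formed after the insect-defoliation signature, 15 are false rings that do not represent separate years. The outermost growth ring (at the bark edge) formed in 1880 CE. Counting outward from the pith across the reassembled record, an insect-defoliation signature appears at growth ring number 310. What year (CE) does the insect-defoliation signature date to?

Total growth rings = 224 + 439 = 663.
The insect-defoliation signature sits at growth ring 310 from the pith, so 663 − 310 = 353 growth rings formed after it.
Removing the 15 false growth rings leaves 353 − 15 = 338 true growth rings beyond the insect-defoliation signature.
The growth ring at the bark edge is 1880 CE, so the insect-defoliation signature dates to 1880 − 338 = 1542 CE.

1542 CE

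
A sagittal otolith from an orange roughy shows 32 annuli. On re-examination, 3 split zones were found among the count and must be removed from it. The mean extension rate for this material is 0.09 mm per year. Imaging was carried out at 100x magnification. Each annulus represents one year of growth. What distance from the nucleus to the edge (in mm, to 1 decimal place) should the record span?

After corrections the count is 32 − 3 = 29 annuli.
29 years at 0.09 mm/year gives 0.09 × 29 = 2.6 mm.

2.6 mm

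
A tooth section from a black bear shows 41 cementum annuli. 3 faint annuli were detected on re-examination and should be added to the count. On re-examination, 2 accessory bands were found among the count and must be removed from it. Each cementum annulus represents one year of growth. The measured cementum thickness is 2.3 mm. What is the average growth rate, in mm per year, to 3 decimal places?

0.055 mm per year

Correcting the raw count gives 41 − 2 + 3 = 42 true cementum annuli.
Mean rate = 2.3 mm / 42 years ≈ 0.055 mm per year.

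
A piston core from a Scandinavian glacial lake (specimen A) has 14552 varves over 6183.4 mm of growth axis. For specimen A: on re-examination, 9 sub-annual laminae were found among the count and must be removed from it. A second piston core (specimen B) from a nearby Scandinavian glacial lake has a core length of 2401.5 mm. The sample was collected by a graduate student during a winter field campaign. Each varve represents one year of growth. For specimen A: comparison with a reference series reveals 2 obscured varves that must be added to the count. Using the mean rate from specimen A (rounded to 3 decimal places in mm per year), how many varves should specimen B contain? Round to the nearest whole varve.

Specimen A: true varve count = 14552 − 9 + 2 = 14545.
A: Extension rate ≈ 6183.4 / 14545 = 0.425 mm per year.
Specimen B: 2401.5 mm / 0.425 mm per year = 5650.59 years ≈ 5651 varves.

5651 varves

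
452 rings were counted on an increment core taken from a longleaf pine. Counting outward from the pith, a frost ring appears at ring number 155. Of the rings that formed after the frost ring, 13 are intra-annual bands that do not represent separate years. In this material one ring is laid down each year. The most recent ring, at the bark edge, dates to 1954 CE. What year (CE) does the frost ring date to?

452 − 155 = 297 rings lie beyond the frost ring toward the bark edge.
297 − 13 false = 284 true rings after the frost ring.
1954 − 284 = 1670 CE.

1670 CE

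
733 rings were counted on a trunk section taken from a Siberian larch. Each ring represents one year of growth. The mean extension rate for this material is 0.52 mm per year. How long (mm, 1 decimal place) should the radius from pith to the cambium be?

733 years of growth are recorded.
Length ≈ 0.52 × 733 = 381.2 mm.

381.2 mm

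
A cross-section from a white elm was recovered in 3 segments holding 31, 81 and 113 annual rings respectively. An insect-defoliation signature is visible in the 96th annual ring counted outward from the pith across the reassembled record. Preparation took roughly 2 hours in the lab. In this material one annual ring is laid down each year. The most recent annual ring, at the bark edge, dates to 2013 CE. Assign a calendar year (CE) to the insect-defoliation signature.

Total annual rings = 31 + 81 + 113 = 225.
225 − 96 = 129 annual rings lie beyond the insect-defoliation signature toward the bark edge.
The annual ring at the bark edge is 2013 CE, so the insect-defoliation signature dates to 2013 − 129 = 1884 CE.

1884 CE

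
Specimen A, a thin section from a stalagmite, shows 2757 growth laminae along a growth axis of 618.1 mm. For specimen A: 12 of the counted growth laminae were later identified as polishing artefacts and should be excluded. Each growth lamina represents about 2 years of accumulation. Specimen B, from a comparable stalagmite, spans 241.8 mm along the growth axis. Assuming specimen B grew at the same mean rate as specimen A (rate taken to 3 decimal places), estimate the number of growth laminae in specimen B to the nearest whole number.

1070 growth laminae

Specimen A: adjusted count: 2757 − 12 = 2745 growth laminae.
Specimen A: multiplying by 2 years per growth lamina: 2745 × 2 = 5490 years.
A: Mean rate = 618.1 mm / 5490 years ≈ 0.113 mm/year.
For B, 241.8 / 0.113 = 2139.82 years; at 2 years per growth lamina that is 2139.82 / 2 ≈ 1070 growth laminae.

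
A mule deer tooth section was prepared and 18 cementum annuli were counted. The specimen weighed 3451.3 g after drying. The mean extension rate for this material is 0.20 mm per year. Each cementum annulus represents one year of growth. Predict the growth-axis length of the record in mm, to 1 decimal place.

18 years of growth are recorded.
Predicted length = 0.20 mm/year × 18 years = 3.6 mm.

3.6 mm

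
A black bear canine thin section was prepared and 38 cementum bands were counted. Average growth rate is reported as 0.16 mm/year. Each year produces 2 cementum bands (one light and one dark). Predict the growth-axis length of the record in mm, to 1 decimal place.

3.0 mm

With 2 cementum bands per year, 38 / 2 = 19 years.
Predicted length = 0.16 mm/year × 19 years = 3.0 mm.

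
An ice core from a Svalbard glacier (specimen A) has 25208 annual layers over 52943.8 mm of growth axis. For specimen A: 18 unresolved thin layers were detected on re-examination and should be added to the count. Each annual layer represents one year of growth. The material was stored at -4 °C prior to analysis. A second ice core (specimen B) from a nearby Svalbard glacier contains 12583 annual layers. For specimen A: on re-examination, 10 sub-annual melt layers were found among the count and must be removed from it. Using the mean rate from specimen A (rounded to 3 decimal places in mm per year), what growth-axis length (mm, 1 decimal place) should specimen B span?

26424.3 mm

Specimen A: true annual layer count = 25208 − 10 + 18 = 25216.
A: Mean rate = 52943.8 mm / 25216 years ≈ 2.100 mm/year.
B's length ≈ 2.100 × 12583 = 26424.3 mm.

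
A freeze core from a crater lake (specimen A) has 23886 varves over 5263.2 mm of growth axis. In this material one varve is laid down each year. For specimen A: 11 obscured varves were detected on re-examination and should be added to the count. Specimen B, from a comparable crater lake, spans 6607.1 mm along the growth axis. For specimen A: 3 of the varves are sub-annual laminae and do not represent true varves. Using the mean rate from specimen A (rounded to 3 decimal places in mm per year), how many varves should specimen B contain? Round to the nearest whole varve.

Specimen A: true varve count = 23886 − 3 + 11 = 23894.
A: Mean rate = 5263.2 mm / 23894 years ≈ 0.220 mm/year.
For B, 6607.1 / 0.220 = 30032.27 years ≈ 30032 varves.

30032 varves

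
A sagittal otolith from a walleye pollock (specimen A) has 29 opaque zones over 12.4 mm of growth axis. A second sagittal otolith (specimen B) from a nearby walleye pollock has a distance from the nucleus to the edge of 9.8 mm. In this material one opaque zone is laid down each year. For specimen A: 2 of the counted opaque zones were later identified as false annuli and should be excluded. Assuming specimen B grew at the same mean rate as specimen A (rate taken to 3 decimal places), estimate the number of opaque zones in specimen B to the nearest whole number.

Specimen A: true opaque zone count = 29 − 2 = 27.
A: 12.4 mm over 27 years gives 12.4 / 27 ≈ 0.459 mm per year.
B spans 9.8 / 0.459 = 21.35 years ≈ 21 opaque zones.

21 opaque zones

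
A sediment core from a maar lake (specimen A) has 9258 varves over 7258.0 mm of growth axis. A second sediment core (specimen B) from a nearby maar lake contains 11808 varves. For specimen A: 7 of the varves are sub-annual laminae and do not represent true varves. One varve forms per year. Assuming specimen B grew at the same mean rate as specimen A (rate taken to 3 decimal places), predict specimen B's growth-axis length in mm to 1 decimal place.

9269.3 mm

Specimen A: correcting the raw count gives 9258 − 7 = 9251 true varves.
A: Mean rate = 7258.0 mm / 9251 years ≈ 0.785 mm/yr.
Length of B = 0.785 × 11808 = 9269.3 mm.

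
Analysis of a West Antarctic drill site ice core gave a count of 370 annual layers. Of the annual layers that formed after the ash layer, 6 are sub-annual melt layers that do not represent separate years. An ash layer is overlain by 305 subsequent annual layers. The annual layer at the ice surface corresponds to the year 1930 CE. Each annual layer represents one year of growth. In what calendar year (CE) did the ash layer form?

1631 CE

305 annual layers post-date the ash layer.
Removing the 6 false annual layers leaves 305 − 6 = 299 true annual layers beyond the ash layer.
Counting back 299 years from 1930 CE places the ash layer in 1930 − 299 = 1631 CE.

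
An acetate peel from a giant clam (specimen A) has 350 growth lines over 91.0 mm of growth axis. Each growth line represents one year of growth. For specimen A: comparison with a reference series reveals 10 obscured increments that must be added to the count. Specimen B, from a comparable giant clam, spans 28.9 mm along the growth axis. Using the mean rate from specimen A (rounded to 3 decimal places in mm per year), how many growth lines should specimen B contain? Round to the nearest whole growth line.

114 growth lines

Specimen A: correcting the raw count gives 350 + 10 = 360 true growth lines.
A: Extension rate ≈ 91.0 / 360 = 0.253 mm per year.
B spans 28.9 / 0.253 = 114.23 years ≈ 114 growth lines.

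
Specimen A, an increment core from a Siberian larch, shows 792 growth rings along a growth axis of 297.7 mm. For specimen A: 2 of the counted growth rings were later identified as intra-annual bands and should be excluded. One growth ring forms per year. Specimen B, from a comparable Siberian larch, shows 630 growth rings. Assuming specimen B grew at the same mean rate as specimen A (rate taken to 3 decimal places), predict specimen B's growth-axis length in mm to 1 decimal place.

Specimen A: true growth ring count = 792 − 2 = 790.
A: Mean rate = 297.7 mm / 790 years ≈ 0.377 mm per year.
Length of B = 0.377 × 630 = 237.5 mm.

237.5 mm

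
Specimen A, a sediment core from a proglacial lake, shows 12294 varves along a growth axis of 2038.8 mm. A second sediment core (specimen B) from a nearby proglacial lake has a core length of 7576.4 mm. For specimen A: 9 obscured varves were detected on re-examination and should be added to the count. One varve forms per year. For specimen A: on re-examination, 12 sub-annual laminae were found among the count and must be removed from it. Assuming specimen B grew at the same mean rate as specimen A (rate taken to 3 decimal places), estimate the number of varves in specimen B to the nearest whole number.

Specimen A: adjusted count: 12294 − 12 + 9 = 12291 varves.
A: Mean rate = 2038.8 mm / 12291 years ≈ 0.166 mm per year.
For B, 7576.4 / 0.166 = 45640.96 years ≈ 45641 varves.

45641 varves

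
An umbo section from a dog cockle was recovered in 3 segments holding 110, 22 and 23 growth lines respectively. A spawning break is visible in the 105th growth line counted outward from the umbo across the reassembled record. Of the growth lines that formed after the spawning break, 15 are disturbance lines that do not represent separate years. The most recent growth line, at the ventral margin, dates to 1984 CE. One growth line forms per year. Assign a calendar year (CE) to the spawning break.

Total growth lines = 110 + 22 + 23 = 155.
Between growth line 105 and the ventral margin there are 155 − 105 = 50 growth lines.
50 − 15 false = 35 true growth lines after the spawning break.
Counting back 35 years from 1984 CE places the spawning break in 1984 − 35 = 1949 CE.

1949 CE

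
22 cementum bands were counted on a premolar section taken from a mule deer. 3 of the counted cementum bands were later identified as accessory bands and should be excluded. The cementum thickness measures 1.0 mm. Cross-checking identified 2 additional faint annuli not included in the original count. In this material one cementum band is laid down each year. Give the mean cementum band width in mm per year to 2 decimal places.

0.05 mm per year

Adjusted count: 22 − 3 + 2 = 21 cementum bands.
Mean rate = 1.0 mm / 21 years ≈ 0.05 mm per year.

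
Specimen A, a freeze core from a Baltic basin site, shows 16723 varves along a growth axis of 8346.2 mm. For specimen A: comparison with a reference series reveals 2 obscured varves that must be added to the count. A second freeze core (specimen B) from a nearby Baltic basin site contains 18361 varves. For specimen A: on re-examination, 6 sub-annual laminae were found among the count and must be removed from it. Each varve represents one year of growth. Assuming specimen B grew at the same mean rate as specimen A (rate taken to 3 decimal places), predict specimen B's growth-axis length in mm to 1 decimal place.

Specimen A: true varve count = 16723 − 6 + 2 = 16719.
A: Extension rate ≈ 8346.2 / 16719 = 0.499 mm/yr.
B's length ≈ 0.499 × 18361 = 9162.1 mm.

9162.1 mm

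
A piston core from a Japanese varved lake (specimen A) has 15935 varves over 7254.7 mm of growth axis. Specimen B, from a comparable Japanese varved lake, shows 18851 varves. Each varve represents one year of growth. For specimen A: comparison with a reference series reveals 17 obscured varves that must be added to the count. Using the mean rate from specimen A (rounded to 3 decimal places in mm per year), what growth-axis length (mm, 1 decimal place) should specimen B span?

Specimen A: true varve count = 15935 + 17 = 15952.
A: 7254.7 mm over 15952 years gives 7254.7 / 15952 ≈ 0.455 mm/yr.
B's length ≈ 0.455 × 18851 = 8577.2 mm.

8577.2 mm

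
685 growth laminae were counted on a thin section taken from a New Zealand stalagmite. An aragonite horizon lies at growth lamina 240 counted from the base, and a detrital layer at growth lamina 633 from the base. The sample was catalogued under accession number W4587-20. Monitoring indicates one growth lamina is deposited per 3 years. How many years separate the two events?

1179 years

Separation: 633 − 240 = 393 growth laminae.
At 3 years per growth lamina, 393 × 3 = 1179 years.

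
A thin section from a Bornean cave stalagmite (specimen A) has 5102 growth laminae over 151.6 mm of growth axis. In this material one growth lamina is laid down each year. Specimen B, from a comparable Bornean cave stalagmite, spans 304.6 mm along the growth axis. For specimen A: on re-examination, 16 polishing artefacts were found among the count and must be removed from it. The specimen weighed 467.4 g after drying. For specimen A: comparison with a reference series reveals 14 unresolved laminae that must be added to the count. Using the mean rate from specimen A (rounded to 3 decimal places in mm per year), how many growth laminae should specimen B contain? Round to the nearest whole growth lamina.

10153 growth laminae

Specimen A: after corrections the count is 5102 − 16 + 14 = 5100 growth laminae.
A: Mean rate = 151.6 mm / 5100 years ≈ 0.030 mm per year.
Specimen B: 304.6 mm / 0.030 mm per year = 10153.33 years ≈ 10153 growth laminae.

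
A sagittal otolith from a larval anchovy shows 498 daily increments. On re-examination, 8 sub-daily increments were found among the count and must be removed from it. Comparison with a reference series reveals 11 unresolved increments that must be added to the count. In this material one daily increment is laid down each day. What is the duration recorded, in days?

501 days

True daily increment count = 498 − 8 + 11 = 501.
With a one-to-one daily increment periodicity this is 501 days.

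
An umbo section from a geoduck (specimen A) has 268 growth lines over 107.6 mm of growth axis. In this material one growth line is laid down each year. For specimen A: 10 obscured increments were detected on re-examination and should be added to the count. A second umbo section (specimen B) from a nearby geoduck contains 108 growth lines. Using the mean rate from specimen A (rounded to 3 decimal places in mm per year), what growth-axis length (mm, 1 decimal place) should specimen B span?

Specimen A: adjusted count: 268 + 10 = 278 growth lines.
A: 107.6 mm over 278 years gives 107.6 / 278 ≈ 0.387 mm per year.
For B, 0.387 mm/year × 108 years = 41.8 mm.

41.8 mm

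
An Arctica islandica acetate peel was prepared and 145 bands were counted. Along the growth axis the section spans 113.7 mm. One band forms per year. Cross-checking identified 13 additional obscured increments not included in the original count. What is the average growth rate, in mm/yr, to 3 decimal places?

Correcting the raw count gives 145 + 13 = 158 true bands.
Mean rate = 113.7 mm / 158 years ≈ 0.720 mm/yr.

0.720 mm/yr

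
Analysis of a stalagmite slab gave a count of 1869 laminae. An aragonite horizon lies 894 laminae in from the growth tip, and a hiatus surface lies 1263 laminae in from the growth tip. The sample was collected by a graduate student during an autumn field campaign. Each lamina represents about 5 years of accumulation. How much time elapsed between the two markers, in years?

1263 − 894 = 369 laminae lie between the two events.
369 laminae at 5 years each span 369 × 5 = 1845 years.

1845 years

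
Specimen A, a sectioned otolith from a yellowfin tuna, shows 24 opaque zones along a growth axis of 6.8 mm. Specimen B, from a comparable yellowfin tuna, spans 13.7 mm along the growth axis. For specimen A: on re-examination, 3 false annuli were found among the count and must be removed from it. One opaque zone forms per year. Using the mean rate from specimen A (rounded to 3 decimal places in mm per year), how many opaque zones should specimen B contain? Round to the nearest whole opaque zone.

Specimen A: after corrections the count is 24 − 3 = 21 opaque zones.
A: Extension rate ≈ 6.8 / 21 = 0.324 mm per year.
B spans 13.7 / 0.324 = 42.28 years ≈ 42 opaque zones.

42 opaque zones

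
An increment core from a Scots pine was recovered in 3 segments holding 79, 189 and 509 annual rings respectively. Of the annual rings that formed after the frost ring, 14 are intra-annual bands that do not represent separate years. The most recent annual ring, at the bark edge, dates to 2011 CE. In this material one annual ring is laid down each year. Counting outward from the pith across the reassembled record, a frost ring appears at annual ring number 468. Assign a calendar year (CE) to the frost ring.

Total annual rings = 79 + 189 + 509 = 777.
The frost ring sits at annual ring 468 from the pith, so 777 − 468 = 309 annual rings formed after it.
309 − 14 false = 295 true annual rings after the frost ring.
2011 − 295 = 1716 CE.

1716 CE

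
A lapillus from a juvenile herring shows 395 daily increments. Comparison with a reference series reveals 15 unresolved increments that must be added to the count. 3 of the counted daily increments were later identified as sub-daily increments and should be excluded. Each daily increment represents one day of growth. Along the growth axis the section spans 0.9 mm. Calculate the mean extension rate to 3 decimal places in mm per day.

0.002 mm per day

Adjusted count: 395 − 3 + 15 = 407 daily increments.
Mean rate = 0.9 mm / 407 days ≈ 0.002 mm per day.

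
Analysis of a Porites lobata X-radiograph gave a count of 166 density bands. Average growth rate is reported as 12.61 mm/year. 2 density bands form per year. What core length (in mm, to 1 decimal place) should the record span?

With 2 density bands per year, 166 / 2 = 83 years.
Length ≈ 12.61 × 83 = 1046.6 mm.

1046.6 mm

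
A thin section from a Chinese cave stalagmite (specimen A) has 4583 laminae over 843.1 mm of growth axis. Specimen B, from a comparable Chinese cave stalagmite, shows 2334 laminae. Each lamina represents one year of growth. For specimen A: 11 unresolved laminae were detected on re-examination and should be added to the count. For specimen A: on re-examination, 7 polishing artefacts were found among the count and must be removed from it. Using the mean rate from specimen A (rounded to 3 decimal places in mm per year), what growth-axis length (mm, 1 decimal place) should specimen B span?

Specimen A: correcting the raw count gives 4583 − 7 + 11 = 4587 true laminae.
A: Mean rate = 843.1 mm / 4587 years ≈ 0.184 mm per year.
For B, 0.184 mm/year × 2334 years = 429.5 mm.

429.5 mm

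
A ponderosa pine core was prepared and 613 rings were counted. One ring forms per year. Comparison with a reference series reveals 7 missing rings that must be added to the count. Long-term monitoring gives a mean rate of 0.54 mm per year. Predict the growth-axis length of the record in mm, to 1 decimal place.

Correcting the raw count gives 613 + 7 = 620 true rings.
Length ≈ 0.54 × 620 = 334.8 mm.

334.8 mm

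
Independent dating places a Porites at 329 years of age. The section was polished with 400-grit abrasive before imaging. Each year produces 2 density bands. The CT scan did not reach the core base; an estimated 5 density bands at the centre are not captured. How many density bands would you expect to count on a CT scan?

653 density bands

Expected density bands: 329 × 2 = 658.
Subtracting the 5 density bands not captured gives 658 − 5 = 653 density bands in the record.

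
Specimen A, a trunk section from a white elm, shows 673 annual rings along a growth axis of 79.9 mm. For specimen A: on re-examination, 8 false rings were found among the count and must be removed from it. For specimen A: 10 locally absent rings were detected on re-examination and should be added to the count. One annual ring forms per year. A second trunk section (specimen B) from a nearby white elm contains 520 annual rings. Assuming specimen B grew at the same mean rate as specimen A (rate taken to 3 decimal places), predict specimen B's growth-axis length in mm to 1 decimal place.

61.4 mm

Specimen A: adjusted count: 673 − 8 + 10 = 675 annual rings.
A: 79.9 mm over 675 years gives 79.9 / 675 ≈ 0.118 mm/yr.
B's length ≈ 0.118 × 520 = 61.4 mm.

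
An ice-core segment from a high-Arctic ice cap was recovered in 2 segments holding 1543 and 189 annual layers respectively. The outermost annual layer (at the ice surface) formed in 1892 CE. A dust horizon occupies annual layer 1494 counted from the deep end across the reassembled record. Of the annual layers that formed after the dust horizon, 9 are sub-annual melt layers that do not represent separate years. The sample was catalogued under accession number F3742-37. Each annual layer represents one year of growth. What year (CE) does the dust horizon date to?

Total annual layers = 1543 + 189 = 1732.
The dust horizon sits at annual layer 1494 from the deep end, so 1732 − 1494 = 238 annual layers formed after it.
Removing the 9 false annual layers leaves 238 − 9 = 229 true annual layers beyond the dust horizon.
1892 − 229 = 1663 CE.

1663 CE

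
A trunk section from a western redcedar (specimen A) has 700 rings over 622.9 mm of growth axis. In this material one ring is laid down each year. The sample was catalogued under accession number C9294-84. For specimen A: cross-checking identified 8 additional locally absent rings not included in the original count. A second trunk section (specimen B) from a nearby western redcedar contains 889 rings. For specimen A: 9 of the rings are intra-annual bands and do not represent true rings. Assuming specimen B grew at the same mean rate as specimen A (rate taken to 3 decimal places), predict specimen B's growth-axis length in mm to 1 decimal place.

792.1 mm

Specimen A: after corrections the count is 700 − 9 + 8 = 699 rings.
A: 622.9 mm over 699 years gives 622.9 / 699 ≈ 0.891 mm per year.
For B, 0.891 mm/year × 889 years = 792.1 mm.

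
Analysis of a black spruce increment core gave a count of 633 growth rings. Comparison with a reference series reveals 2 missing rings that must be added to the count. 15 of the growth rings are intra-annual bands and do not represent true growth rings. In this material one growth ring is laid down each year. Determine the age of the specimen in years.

620 years

Correcting the raw count gives 633 − 15 + 2 = 620 true growth rings.
At one growth ring per year, that is 620 years.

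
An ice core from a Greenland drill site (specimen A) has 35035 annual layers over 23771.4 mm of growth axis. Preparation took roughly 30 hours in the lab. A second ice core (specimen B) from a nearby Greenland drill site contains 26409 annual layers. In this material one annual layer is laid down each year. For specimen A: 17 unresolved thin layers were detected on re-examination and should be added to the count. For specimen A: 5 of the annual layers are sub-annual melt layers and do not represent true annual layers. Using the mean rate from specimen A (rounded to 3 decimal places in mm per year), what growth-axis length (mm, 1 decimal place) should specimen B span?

17905.3 mm

Specimen A: after corrections the count is 35035 − 5 + 17 = 35047 annual layers.
A: Extension rate ≈ 23771.4 / 35047 = 0.678 mm per year.
B's length ≈ 0.678 × 26409 = 17905.3 mm.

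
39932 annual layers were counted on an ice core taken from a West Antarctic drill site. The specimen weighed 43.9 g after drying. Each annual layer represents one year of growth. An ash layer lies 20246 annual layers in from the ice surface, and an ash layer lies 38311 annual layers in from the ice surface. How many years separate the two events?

18065 years

The two markers are separated by 38311 − 20246 = 18065 annual layers.
One annual layer per year makes the interval 18065 years.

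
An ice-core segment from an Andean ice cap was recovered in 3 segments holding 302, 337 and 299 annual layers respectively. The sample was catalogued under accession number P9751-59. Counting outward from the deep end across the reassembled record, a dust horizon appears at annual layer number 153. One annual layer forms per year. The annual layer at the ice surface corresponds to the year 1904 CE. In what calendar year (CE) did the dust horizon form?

Total annual layers = 302 + 337 + 299 = 938.
938 − 153 = 785 annual layers lie beyond the dust horizon toward the ice surface.
The annual layer at the ice surface is 1904 CE, so the dust horizon dates to 1904 − 785 = 1119 CE.

1119 CE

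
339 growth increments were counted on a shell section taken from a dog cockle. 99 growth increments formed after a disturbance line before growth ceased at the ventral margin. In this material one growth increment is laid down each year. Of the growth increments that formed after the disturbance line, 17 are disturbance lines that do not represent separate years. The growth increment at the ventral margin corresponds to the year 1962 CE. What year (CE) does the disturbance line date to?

99 growth increments post-date the disturbance line.
Excluding 17 false growth increments: 99 − 17 = 82.
1962 − 82 = 1880 CE.

1880 CE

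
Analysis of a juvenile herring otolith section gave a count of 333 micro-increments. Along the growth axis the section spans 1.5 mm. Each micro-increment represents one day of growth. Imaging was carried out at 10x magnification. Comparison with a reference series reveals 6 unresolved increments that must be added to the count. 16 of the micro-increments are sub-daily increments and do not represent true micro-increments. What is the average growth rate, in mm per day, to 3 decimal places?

0.005 mm per day

True micro-increment count = 333 − 16 + 6 = 323.
1.5 mm over 323 days gives 1.5 / 323 ≈ 0.005 mm per day.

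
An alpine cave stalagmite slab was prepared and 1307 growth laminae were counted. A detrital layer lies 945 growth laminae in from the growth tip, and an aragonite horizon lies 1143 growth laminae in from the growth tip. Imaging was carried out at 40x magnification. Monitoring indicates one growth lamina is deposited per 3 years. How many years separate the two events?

594 years

Separation: 1143 − 945 = 198 growth laminae.
Multiplying by 3 years per growth lamina: 198 × 3 = 594 years.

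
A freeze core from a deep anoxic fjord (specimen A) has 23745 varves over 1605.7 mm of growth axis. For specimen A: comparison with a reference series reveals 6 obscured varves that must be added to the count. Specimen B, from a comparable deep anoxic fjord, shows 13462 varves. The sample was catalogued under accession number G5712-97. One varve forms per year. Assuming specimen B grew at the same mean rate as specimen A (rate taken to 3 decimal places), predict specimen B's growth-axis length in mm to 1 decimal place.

Specimen A: after corrections the count is 23745 + 6 = 23751 varves.
A: 1605.7 mm over 23751 years gives 1605.7 / 23751 ≈ 0.068 mm per year.
For B, 0.068 mm/year × 13462 years = 915.4 mm.

915.4 mm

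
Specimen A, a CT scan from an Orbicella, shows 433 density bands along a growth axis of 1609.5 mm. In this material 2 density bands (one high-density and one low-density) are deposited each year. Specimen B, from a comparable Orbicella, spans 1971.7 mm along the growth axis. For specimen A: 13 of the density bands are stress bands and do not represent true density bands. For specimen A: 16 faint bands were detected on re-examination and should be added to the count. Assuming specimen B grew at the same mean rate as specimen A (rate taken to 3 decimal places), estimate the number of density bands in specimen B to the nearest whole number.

534 density bands

Specimen A: correcting the raw count gives 433 − 13 + 16 = 436 true density bands.
Specimen A: dividing by 2 density bands per year: 436 / 2 = 218 years.
A: 1609.5 mm over 218 years gives 1609.5 / 218 ≈ 7.383 mm/year.
B spans 1971.7 / 7.383 = 267.06 years; at 2 density bands per year that is 267.06 × 2 ≈ 534 density bands.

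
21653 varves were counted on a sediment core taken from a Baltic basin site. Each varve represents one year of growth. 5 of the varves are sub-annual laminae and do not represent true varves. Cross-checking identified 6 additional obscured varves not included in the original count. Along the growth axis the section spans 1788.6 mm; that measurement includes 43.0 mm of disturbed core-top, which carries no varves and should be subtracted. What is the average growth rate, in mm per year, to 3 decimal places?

0.081 mm per year

After corrections the count is 21653 − 5 + 6 = 21654 varves.
Removing the 43.0 mm offcut leaves 1788.6 − 43.0 = 1745.6 mm.
1745.6 mm over 21654 years gives 1745.6 / 21654 ≈ 0.081 mm per year.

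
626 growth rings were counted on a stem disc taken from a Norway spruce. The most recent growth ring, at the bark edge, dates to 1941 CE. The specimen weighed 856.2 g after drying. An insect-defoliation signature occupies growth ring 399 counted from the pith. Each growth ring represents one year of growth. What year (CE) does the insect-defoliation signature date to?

1714 CE

Between growth ring 399 and the bark edge there are 626 − 399 = 227 growth rings.
1941 − 227 = 1714 CE.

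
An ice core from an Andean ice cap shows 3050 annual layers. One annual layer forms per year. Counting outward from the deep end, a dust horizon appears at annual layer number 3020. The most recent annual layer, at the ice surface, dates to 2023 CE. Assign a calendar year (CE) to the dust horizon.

Between annual layer 3020 and the ice surface there are 3050 − 3020 = 30 annual layers.
2023 − 30 = 1993 CE.

1993 CE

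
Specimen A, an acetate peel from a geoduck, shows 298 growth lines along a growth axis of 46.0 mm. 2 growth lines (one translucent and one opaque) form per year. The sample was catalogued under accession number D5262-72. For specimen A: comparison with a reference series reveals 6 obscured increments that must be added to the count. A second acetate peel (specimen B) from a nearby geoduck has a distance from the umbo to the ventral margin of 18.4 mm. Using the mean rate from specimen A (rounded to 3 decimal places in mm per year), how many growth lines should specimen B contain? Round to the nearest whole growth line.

121 growth lines

Specimen A: adjusted count: 298 + 6 = 304 growth lines.
Specimen A: 304 growth lines at 2 per year is 304 / 2 = 152 years.
A: 46.0 mm over 152 years gives 46.0 / 152 ≈ 0.303 mm/yr.
B spans 18.4 / 0.303 = 60.73 years; at 2 growth lines per year that is 60.73 × 2 ≈ 121 growth lines.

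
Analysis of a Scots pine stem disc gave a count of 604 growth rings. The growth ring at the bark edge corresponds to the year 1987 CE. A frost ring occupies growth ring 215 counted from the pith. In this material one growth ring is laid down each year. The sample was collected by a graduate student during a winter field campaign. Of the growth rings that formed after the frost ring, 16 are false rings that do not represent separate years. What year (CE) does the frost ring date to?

1614 CE

604 − 215 = 389 growth rings lie beyond the frost ring toward the bark edge.
Removing the 16 false growth rings leaves 389 − 16 = 373 true growth rings beyond the frost ring.
Counting back 373 years from 1987 CE places the frost ring in 1987 − 373 = 1614 CE.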